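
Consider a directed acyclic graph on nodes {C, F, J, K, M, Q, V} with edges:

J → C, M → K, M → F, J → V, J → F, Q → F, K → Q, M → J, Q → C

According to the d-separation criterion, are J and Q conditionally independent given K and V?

Enumerating the 5 paths from J to Q and testing each for blocking by {K, V}:
Path 1: J ← M → K → Q
  K is a chain here and K is conditioned on, so the path is blocked at K.
Path 2: J ← M → F ← Q
  F is a collider here and neither F nor any of its descendants is conditioned on, so the collider stays closed — the path is blocked at F.
Path 3: J → F ← M → K → Q
  F is a collider here and neither F nor any of its descendants is conditioned on, so the collider stays closed — the path is blocked at F.
Path 4: J → F ← Q
  F is a collider here and neither F nor any of its descendants is conditioned on, so the collider stays closed — the path is blocked at F.
Path 5: J → C ← Q
  C is a collider here and neither C nor any of its descendants is conditioned on, so the collider stays closed — the path is blocked at C.
Every path is blocked, so J and Q are d-separated given {K, V}.

Yes — J and Q are d-separated given {K, V}.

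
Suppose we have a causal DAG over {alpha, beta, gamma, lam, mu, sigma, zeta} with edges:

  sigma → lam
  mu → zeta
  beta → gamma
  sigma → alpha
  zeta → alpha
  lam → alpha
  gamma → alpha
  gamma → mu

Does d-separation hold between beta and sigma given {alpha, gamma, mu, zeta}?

We examine all 4 paths between beta and sigma:
Path 1: beta → gamma → alpha ← lam ← sigma
  gamma is a chain here and gamma is conditioned on, so the path is blocked at gamma.
Path 2: beta → gamma → alpha ← sigma
  gamma is a chain here and gamma is conditioned on, so the path is blocked at gamma.
Path 3: beta → gamma → mu → zeta → alpha ← lam ← sigma
  gamma is a chain here and gamma is conditioned on, so the path is blocked at gamma.
Path 4: beta → gamma → mu → zeta → alpha ← sigma
  gamma is a chain here and gamma is conditioned on, so the path is blocked at gamma.
Since every path is blocked, d-separation holds.

Yes — beta and sigma are d-separated given {alpha, gamma, mu, zeta}.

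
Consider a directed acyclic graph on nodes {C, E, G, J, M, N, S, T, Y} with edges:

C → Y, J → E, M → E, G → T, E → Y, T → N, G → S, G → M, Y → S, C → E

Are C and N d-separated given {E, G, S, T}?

4 paths connect C and N; each must be blocked for d-separation to hold:
Path 1: C → E ← M ← G → T → N
  G is a fork here and G is conditioned on, so the path is blocked at G.
Path 2: C → E → Y → S ← G → T → N
  E is a chain here and E is conditioned on, so the path is blocked at E.
Path 3: C → Y ← E ← M ← G → T → N
  E is a chain here and E is conditioned on, so the path is blocked at E.
Path 4: C → Y → S ← G → T → N
  G is a fork here and G is conditioned on, so the path is blocked at G.
Every path is blocked, so C and N are d-separated given {E, G, S, T}.

Yes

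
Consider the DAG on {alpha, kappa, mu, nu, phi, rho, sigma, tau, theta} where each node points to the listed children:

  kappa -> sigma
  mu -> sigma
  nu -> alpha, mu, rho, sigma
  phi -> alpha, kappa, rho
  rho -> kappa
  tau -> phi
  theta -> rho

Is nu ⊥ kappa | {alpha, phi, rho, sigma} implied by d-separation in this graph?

No

6 paths connect nu and kappa; each must be blocked for d-separation to hold:
Path 1: nu → mu → sigma ← kappa
  mu is a chain and mu is not conditioned on; sigma is a collider and sigma is conditioned on, which opens it — no node blocks this path, so it is active.
Path 2: nu → rho ← phi → kappa
  phi is a fork here and phi is conditioned on, so the path is blocked at phi.
Path 3: nu → rho → kappa
  rho is a chain here and rho is conditioned on, so the path is blocked at rho.
Path 4: nu → sigma ← kappa
  sigma is a collider and sigma is conditioned on, which opens it — no node blocks this path, so it is active.
Path 5: nu → alpha ← phi → rho → kappa
  phi is a fork here and phi is conditioned on, so the path is blocked at phi.
Path 6: nu → alpha ← phi → kappa
  phi is a fork here and phi is conditioned on, so the path is blocked at phi.
At least one path is unblocked, so d-separation fails.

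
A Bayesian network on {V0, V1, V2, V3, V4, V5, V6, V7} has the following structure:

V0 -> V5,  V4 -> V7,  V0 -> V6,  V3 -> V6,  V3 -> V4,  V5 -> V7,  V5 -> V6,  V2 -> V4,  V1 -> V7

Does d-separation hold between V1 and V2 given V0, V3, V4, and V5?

Yes — V1 and V2 are d-separated given {V0, V3, V4, V5}.

Enumerating the 3 paths from V1 to V2 and testing each for blocking by {V0, V3, V4, V5}:
  1. V1 → V7 ← V5 → V6 ← V3 → V4 ← V2 — V7:collider[blocks]; V5:fork[blocks]; V6:collider[blocks]; V3:fork[blocks]; V4:collider[open] ⇒ blocked
  2. V1 → V7 ← V5 ← V0 → V6 ← V3 → V4 ← V2 — V7:collider[blocks]; V5:chain[blocks]; V0:fork[blocks]; V6:collider[blocks]; V3:fork[blocks]; V4:collider[open] ⇒ blocked
  3. V1 → V7 ← V4 ← V2 — V7:collider[blocks]; V4:chain[blocks] ⇒ blocked
Every path is blocked, so V1 and V2 are d-separated given {V0, V3, V4, V5}.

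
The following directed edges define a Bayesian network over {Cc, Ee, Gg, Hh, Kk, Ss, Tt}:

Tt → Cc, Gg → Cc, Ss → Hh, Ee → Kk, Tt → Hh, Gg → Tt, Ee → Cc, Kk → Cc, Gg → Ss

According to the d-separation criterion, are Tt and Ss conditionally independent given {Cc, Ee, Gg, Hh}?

No

3 paths connect Tt and Ss; each must be blocked for d-separation to hold:
Path 1: Tt → Hh ← Ss
  Hh is a collider and Hh is conditioned on, which opens it — no node blocks this path, so it is active.
Path 2: Tt ← Gg → Ss
  Gg is a fork here and Gg is conditioned on, so the path is blocked at Gg.
Path 3: Tt → Cc ← Gg → Ss
  Gg is a fork here and Gg is conditioned on, so the path is blocked at Gg.
Since the path Tt → Hh ← Ss is active, Tt and Ss are not d-separated given {Cc, Ee, Gg, Hh}.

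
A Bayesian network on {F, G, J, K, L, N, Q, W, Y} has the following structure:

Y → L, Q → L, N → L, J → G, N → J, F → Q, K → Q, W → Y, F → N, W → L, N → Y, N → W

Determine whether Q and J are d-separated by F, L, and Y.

No

Enumerating the 6 paths from Q to J and testing each for blocking by {F, L, Y}:
Path 1: Q → L ← Y ← W ← N → J
  Y is a chain here and Y is conditioned on, so the path is blocked at Y.
Path 2: Q → L ← Y ← N → J
  Y is a chain here and Y is conditioned on, so the path is blocked at Y.
Path 3: Q → L ← W → Y ← N → J
  L is a collider and L is conditioned on, which opens it; W is a fork and W is not conditioned on; Y is a collider and Y is conditioned on, which opens it; N is a fork and N is not conditioned on — no node blocks this path, so it is active.
Path 4: Q → L ← W ← N → J
  L is a collider and L is conditioned on, which opens it; W is a chain and W is not conditioned on; N is a fork and N is not conditioned on — no node blocks this path, so it is active.
Path 5: Q → L ← N → J
  L is a collider and L is conditioned on, which opens it; N is a fork and N is not conditioned on — no node blocks this path, so it is active.
Path 6: Q ← F → N → J
  F is a fork here and F is conditioned on, so the path is blocked at F.
Since the path Q → L ← W → Y ← N → J is active, Q and J are not d-separated given {F, L, Y}.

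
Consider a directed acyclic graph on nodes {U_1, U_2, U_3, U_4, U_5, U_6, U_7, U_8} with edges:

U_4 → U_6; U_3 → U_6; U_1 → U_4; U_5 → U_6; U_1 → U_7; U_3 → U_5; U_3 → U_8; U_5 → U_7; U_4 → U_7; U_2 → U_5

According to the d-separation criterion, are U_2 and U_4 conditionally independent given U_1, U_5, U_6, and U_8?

No

We examine all 4 paths between U_2 and U_4:
Path 1: U_2 → U_5 → U_6 ← U_4
  U_5 is a chain here and U_5 is conditioned on, so the path is blocked at U_5.
Path 2: U_2 → U_5 ← U_3 → U_6 ← U_4
  U_5 is a collider and U_5 is conditioned on, which opens it; U_3 is a fork and U_3 is not conditioned on; U_6 is a collider and U_6 is conditioned on, which opens it — no node blocks this path, so it is active.
Path 3: U_2 → U_5 → U_7 ← U_1 → U_4
  U_5 is a chain here and U_5 is conditioned on, so the path is blocked at U_5.
Path 4: U_2 → U_5 → U_7 ← U_4
  U_5 is a chain here and U_5 is conditioned on, so the path is blocked at U_5.
At least one path is unblocked, so d-separation fails.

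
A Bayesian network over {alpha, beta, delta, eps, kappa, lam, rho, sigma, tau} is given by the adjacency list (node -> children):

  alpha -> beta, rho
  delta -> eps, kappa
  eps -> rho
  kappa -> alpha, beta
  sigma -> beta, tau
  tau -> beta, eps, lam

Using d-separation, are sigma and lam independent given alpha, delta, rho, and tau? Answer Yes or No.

6 paths connect sigma and lam; each must be blocked for d-separation to hold:
Path 1: sigma → tau → lam
  tau is a chain here and tau is conditioned on, so the path is blocked at tau.
Path 2: sigma → beta ← tau → lam
  beta is a collider here and neither beta nor any of its descendants is conditioned on, so the collider stays closed — the path is blocked at beta.
Path 3: sigma → beta ← alpha → rho ← eps ← tau → lam
  beta is a collider here and neither beta nor any of its descendants is conditioned on, so the collider stays closed — the path is blocked at beta.
Path 4: sigma → beta ← alpha ← kappa ← delta → eps ← tau → lam
  beta is a collider here and neither beta nor any of its descendants is conditioned on, so the collider stays closed — the path is blocked at beta.
Path 5: sigma → beta ← kappa ← delta → eps ← tau → lam
  beta is a collider here and neither beta nor any of its descendants is conditioned on, so the collider stays closed — the path is blocked at beta.
Path 6: sigma → beta ← kappa → alpha → rho ← eps ← tau → lam
  beta is a collider here and neither beta nor any of its descendants is conditioned on, so the collider stays closed — the path is blocked at beta.
Since every path is blocked, d-separation holds.

Yes — sigma and lam are d-separated given {alpha, delta, rho, tau}.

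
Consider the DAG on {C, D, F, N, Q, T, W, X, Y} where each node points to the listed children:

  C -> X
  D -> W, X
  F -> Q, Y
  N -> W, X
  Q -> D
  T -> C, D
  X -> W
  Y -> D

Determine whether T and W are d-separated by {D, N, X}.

We examine all 6 paths between T and W:
Path 1: T → C → X → W
  X is a chain here and X is conditioned on, so the path is blocked at X.
Path 2: T → C → X ← D → W
  D is a fork here and D is conditioned on, so the path is blocked at D.
Path 3: T → C → X ← N → W
  N is a fork here and N is conditioned on, so the path is blocked at N.
Path 4: T → D → W
  D is a chain here and D is conditioned on, so the path is blocked at D.
Path 5: T → D → X → W
  D is a chain here and D is conditioned on, so the path is blocked at D.
Path 6: T → D → X ← N → W
  D is a chain here and D is conditioned on, so the path is blocked at D.
Since every path is blocked, d-separation holds.

Yes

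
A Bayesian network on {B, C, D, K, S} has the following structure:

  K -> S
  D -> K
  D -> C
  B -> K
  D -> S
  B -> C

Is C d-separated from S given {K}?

Enumerating the 4 paths from C to S and testing each for blocking by {K}:
Path 1: C ← B → K ← D → S
  B is a fork and B is not conditioned on; K is a collider and K is conditioned on, which opens it; D is a fork and D is not conditioned on — no node blocks this path, so it is active.
Path 2: C ← B → K → S
  K is a chain here and K is conditioned on, so the path is blocked at K.
Path 3: C ← D → K → S
  K is a chain here and K is conditioned on, so the path is blocked at K.
Path 4: C ← D → S
  D is a fork and D is not conditioned on — no node blocks this path, so it is active.
Because an active path exists, C and S are not d-separated.

No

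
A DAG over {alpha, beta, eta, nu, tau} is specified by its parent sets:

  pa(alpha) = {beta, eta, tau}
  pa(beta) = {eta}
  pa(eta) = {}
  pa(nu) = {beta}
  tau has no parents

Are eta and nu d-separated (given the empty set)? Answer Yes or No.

There are 2 undirected paths between eta and nu; checking each against the conditioning set ∅:
Path 1: eta → alpha ← beta → nu
  alpha is a collider here and neither alpha nor any of its descendants is conditioned on, so the collider stays closed — the path is blocked at alpha.
Path 2: eta → beta → nu
  beta is a chain and beta is not conditioned on — no node blocks this path, so it is active.
At least one path is unblocked, so d-separation fails.

No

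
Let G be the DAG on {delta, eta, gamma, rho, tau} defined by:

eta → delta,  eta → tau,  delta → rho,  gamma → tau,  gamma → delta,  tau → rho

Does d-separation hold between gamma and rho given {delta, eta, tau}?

Yes — gamma and rho are d-separated given {delta, eta, tau}.

We examine all 4 paths between gamma and rho:
Path 1: gamma → tau ← eta → delta → rho
  eta is a fork here and eta is conditioned on, so the path is blocked at eta.
Path 2: gamma → tau → rho
  tau is a chain here and tau is conditioned on, so the path is blocked at tau.
Path 3: gamma → delta ← eta → tau → rho
  eta is a fork here and eta is conditioned on, so the path is blocked at eta.
Path 4: gamma → delta → rho
  delta is a chain here and delta is conditioned on, so the path is blocked at delta.
Since every path is blocked, d-separation holds.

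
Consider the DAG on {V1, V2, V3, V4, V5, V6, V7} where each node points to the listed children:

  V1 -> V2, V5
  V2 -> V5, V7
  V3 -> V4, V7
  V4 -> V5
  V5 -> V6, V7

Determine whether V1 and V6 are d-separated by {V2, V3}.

No

There are 4 undirected paths between V1 and V6; checking each against the conditioning set {V2, V3}:
  1. V1 → V5 → V6 — V5:chain[open] ⇒ active
  2. V1 → V2 → V5 → V6 — V2:chain[blocks]; V5:chain[open] ⇒ blocked
  3. V1 → V2 → V7 ← V3 → V4 → V5 → V6 — V2:chain[blocks]; V7:collider[blocks]; V3:fork[blocks]; V4:chain[open]; V5:chain[open] ⇒ blocked
  4. V1 → V2 → V7 ← V5 → V6 — V2:chain[blocks]; V7:collider[blocks]; V5:fork[open] ⇒ blocked
Because an active path exists, V1 and V6 are not d-separated.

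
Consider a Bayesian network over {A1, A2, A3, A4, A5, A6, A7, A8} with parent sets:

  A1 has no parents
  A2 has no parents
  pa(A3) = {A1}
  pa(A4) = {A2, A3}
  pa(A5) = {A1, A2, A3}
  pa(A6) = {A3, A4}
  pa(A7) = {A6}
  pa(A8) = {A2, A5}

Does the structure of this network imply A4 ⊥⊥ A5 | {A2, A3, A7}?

Yes

We examine all 6 paths between A4 and A5:
  1. A4 ← A3 → A5 — A3:fork[blocks] ⇒ blocked
  2. A4 ← A3 ← A1 → A5 — A3:chain[blocks]; A1:fork[open] ⇒ blocked
  3. A4 → A6 ← A3 → A5 — A6:collider[open]; A3:fork[blocks] ⇒ blocked
  4. A4 → A6 ← A3 ← A1 → A5 — A6:collider[open]; A3:chain[blocks]; A1:fork[open] ⇒ blocked
  5. A4 ← A2 → A5 — A2:fork[blocks] ⇒ blocked
  6. A4 ← A2 → A8 ← A5 — A2:fork[blocks]; A8:collider[blocks] ⇒ blocked
All paths are blocked; A4 ⊥ A5 | {A2, A3, A7} holds.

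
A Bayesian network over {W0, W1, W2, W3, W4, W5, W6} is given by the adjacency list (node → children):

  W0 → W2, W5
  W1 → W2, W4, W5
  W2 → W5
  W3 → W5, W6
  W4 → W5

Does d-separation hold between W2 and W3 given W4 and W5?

No — W2 and W3 are not d-separated given {W4, W5}.

We examine all 4 paths between W2 and W3:
  1. W2 → W5 ← W3 — W5:collider[open] ⇒ active
  2. W2 ← W0 → W5 ← W3 — W0:fork[open]; W5:collider[open] ⇒ active
  3. W2 ← W1 → W5 ← W3 — W1:fork[open]; W5:collider[open] ⇒ active
  4. W2 ← W1 → W4 → W5 ← W3 — W1:fork[open]; W4:chain[blocks]; W5:collider[open] ⇒ blocked
At least one path is unblocked, so d-separation fails.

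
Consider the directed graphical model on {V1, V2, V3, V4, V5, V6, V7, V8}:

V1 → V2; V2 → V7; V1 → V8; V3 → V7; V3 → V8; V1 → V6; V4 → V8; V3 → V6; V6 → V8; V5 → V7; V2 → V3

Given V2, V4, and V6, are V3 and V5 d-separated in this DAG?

Yes

We examine all 6 paths between V3 and V5:
Path 1: V3 → V6 ← V1 → V2 → V7 ← V5
  V2 is a chain here and V2 is conditioned on, so the path is blocked at V2.
Path 2: V3 → V6 → V8 ← V1 → V2 → V7 ← V5
  V6 is a chain here and V6 is conditioned on, so the path is blocked at V6.
Path 3: V3 → V7 ← V5
  V7 is a collider here and neither V7 nor any of its descendants is conditioned on, so the collider stays closed — the path is blocked at V7.
Path 4: V3 → V8 ← V1 → V2 → V7 ← V5
  V8 is a collider here and neither V8 nor any of its descendants is conditioned on, so the collider stays closed — the path is blocked at V8.
Path 5: V3 → V8 ← V6 ← V1 → V2 → V7 ← V5
  V8 is a collider here and neither V8 nor any of its descendants is conditioned on, so the collider stays closed — the path is blocked at V8.
Path 6: V3 ← V2 → V7 ← V5
  V2 is a fork here and V2 is conditioned on, so the path is blocked at V2.
All paths are blocked; V3 ⊥ V5 | {V2, V4, V6} holds.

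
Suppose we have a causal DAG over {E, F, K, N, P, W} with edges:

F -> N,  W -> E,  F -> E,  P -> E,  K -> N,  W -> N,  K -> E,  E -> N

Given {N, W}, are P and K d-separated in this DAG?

4 paths connect P and K; each must be blocked for d-separation to hold:
Path 1: P → E → N ← K
  E is a chain and E is not conditioned on; N is a collider and N is conditioned on, which opens it — no node blocks this path, so it is active.
Path 2: P → E ← W → N ← K
  W is a fork here and W is conditioned on, so the path is blocked at W.
Path 3: P → E ← F → N ← K
  E is a collider and its descendant N is conditioned on, which opens it; F is a fork and F is not conditioned on; N is a collider and N is conditioned on, which opens it — no node blocks this path, so it is active.
Path 4: P → E ← K
  E is a collider and its descendant N is conditioned on, which opens it — no node blocks this path, so it is active.
Since the path P → E → N ← K is active, P and K are not d-separated given {N, W}.

No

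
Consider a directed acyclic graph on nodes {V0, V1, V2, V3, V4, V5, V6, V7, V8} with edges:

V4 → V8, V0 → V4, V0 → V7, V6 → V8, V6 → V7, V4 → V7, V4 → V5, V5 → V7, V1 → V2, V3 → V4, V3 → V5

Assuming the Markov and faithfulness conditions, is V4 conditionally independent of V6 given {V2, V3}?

Yes

5 paths connect V4 and V6; each must be blocked for d-separation to hold:
  1. V4 → V5 → V7 ← V6 — V5:chain[open]; V7:collider[blocks] ⇒ blocked
  2. V4 → V8 ← V6 — V8:collider[blocks] ⇒ blocked
  3. V4 ← V0 → V7 ← V6 — V0:fork[open]; V7:collider[blocks] ⇒ blocked
  4. V4 → V7 ← V6 — V7:collider[blocks] ⇒ blocked
  5. V4 ← V3 → V5 → V7 ← V6 — V3:fork[blocks]; V5:chain[open]; V7:collider[blocks] ⇒ blocked
Every path is blocked, so V4 and V6 are d-separated given {V2, V3}.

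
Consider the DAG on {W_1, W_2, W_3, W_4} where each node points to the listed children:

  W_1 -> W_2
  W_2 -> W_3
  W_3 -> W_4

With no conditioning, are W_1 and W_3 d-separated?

No

The only undirected path from W_1 to W_3 is:
Path 1: W_1 → W_2 → W_3
  W_2 is a chain and W_2 is not conditioned on — no node blocks this path, so it is active.
Since the path W_1 → W_2 → W_3 is active, W_1 and W_3 are not d-separated given ∅.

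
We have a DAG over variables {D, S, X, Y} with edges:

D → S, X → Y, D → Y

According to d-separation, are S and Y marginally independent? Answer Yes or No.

No — S and Y are not d-separated given ∅.

There is one path between S and Y:
Path 1: S ← D → Y
  D is a fork and D is not conditioned on — no node blocks this path, so it is active.
Since the path S ← D → Y is active, S and Y are not d-separated given ∅.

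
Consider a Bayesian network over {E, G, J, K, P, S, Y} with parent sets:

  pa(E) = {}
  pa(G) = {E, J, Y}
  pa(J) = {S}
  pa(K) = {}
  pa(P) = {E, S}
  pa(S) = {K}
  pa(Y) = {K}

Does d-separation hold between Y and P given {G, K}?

No

There are 4 undirected paths between Y and P; checking each against the conditioning set {G, K}:
Path 1: Y ← K → S → P
  K is a fork here and K is conditioned on, so the path is blocked at K.
Path 2: Y ← K → S → J → G ← E → P
  K is a fork here and K is conditioned on, so the path is blocked at K.
Path 3: Y → G ← E → P
  G is a collider and G is conditioned on, which opens it; E is a fork and E is not conditioned on — no node blocks this path, so it is active.
Path 4: Y → G ← J ← S → P
  G is a collider and G is conditioned on, which opens it; J is a chain and J is not conditioned on; S is a fork and S is not conditioned on — no node blocks this path, so it is active.
At least one path is unblocked, so d-separation fails.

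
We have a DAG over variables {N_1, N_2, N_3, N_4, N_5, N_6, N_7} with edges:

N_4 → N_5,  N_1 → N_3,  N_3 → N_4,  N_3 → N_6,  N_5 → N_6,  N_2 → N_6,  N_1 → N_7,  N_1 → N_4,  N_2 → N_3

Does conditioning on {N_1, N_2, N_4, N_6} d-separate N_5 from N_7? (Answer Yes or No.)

Enumerating the 6 paths from N_5 to N_7 and testing each for blocking by {N_1, N_2, N_4, N_6}:
Path 1: N_5 ← N_4 ← N_1 → N_7
  N_4 is a chain here and N_4 is conditioned on, so the path is blocked at N_4.
Path 2: N_5 ← N_4 ← N_3 ← N_1 → N_7
  N_4 is a chain here and N_4 is conditioned on, so the path is blocked at N_4.
Path 3: N_5 → N_6 ← N_2 → N_3 ← N_1 → N_7
  N_2 is a fork here and N_2 is conditioned on, so the path is blocked at N_2.
Path 4: N_5 → N_6 ← N_2 → N_3 → N_4 ← N_1 → N_7
  N_2 is a fork here and N_2 is conditioned on, so the path is blocked at N_2.
Path 5: N_5 → N_6 ← N_3 ← N_1 → N_7
  N_1 is a fork here and N_1 is conditioned on, so the path is blocked at N_1.
Path 6: N_5 → N_6 ← N_3 → N_4 ← N_1 → N_7
  N_1 is a fork here and N_1 is conditioned on, so the path is blocked at N_1.
Every path is blocked, so N_5 and N_7 are d-separated given {N_1, N_2, N_4, N_6}.

Yes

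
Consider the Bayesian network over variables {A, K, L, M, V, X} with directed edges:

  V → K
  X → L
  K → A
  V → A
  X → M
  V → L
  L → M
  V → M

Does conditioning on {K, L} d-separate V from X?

There are 4 undirected paths between V and X; checking each against the conditioning set {K, L}:
Path 1: V → M ← X
  M is a collider here and neither M nor any of its descendants is conditioned on, so the collider stays closed — the path is blocked at M.
Path 2: V → M ← L ← X
  M is a collider here and neither M nor any of its descendants is conditioned on, so the collider stays closed — the path is blocked at M.
Path 3: V → L → M ← X
  L is a chain here and L is conditioned on, so the path is blocked at L.
Path 4: V → L ← X
  L is a collider and L is conditioned on, which opens it — no node blocks this path, so it is active.
At least one path is unblocked, so d-separation fails.

No — V and X are not d-separated given {K, L}.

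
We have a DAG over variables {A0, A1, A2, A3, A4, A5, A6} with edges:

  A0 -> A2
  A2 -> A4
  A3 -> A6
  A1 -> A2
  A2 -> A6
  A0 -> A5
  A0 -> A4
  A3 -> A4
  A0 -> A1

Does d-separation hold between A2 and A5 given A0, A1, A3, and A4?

Enumerating the 4 paths from A2 to A5 and testing each for blocking by {A0, A1, A3, A4}:
  1. A2 ← A1 ← A0 → A5 — A1:chain[blocks]; A0:fork[blocks] ⇒ blocked
  2. A2 → A4 ← A0 → A5 — A4:collider[open]; A0:fork[blocks] ⇒ blocked
  3. A2 ← A0 → A5 — A0:fork[blocks] ⇒ blocked
  4. A2 → A6 ← A3 → A4 ← A0 → A5 — A6:collider[blocks]; A3:fork[blocks]; A4:collider[open]; A0:fork[blocks] ⇒ blocked
Since every path is blocked, d-separation holds.

Yes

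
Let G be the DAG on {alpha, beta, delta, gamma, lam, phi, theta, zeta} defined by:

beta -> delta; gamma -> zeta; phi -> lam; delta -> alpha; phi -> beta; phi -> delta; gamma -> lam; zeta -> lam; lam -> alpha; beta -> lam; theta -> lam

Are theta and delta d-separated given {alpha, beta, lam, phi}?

Yes

Enumerating the 5 paths from theta to delta and testing each for blocking by {alpha, beta, lam, phi}:
  1. theta → lam ← beta → delta — lam:collider[open]; beta:fork[blocks] ⇒ blocked
  2. theta → lam ← beta ← phi → delta — lam:collider[open]; beta:chain[blocks]; phi:fork[blocks] ⇒ blocked
  3. theta → lam ← phi → delta — lam:collider[open]; phi:fork[blocks] ⇒ blocked
  4. theta → lam ← phi → beta → delta — lam:collider[open]; phi:fork[blocks]; beta:chain[blocks] ⇒ blocked
  5. theta → lam → alpha ← delta — lam:chain[blocks]; alpha:collider[open] ⇒ blocked
Since every path is blocked, d-separation holds.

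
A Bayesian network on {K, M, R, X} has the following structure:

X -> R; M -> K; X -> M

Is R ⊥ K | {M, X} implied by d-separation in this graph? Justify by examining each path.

Yes

There is one path between R and K:
Path 1: R ← X → M → K
  X is a fork here and X is conditioned on, so the path is blocked at X.
All paths are blocked; R ⊥ K | {M, X} holds.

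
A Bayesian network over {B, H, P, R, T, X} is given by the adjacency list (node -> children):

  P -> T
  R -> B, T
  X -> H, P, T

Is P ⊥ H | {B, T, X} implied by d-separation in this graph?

Yes

We examine all 2 paths between P and H:
Path 1: P → T ← X → H
  X is a fork here and X is conditioned on, so the path is blocked at X.
Path 2: P ← X → H
  X is a fork here and X is conditioned on, so the path is blocked at X.
Every path is blocked, so P and H are d-separated given {B, T, X}.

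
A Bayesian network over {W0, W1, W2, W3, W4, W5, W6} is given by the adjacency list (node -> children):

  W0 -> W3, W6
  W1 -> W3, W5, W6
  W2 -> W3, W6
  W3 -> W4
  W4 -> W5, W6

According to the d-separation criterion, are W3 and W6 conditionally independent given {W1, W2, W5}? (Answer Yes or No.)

No

Enumerating the 6 paths from W3 to W6 and testing each for blocking by {W1, W2, W5}:
  1. W3 ← W2 → W6 — W2:fork[blocks] ⇒ blocked
  2. W3 ← W1 → W5 ← W4 → W6 — W1:fork[blocks]; W5:collider[open]; W4:fork[open] ⇒ blocked
  3. W3 ← W1 → W6 — W1:fork[blocks] ⇒ blocked
  4. W3 → W4 → W5 ← W1 → W6 — W4:chain[open]; W5:collider[open]; W1:fork[blocks] ⇒ blocked
  5. W3 → W4 → W6 — W4:chain[open] ⇒ active
  6. W3 ← W0 → W6 — W0:fork[open] ⇒ active
Since the path W3 → W4 → W6 is active, W3 and W6 are not d-separated given {W1, W2, W5}.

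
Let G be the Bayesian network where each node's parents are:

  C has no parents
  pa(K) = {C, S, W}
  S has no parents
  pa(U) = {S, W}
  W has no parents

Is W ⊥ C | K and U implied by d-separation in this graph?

No

There are 2 undirected paths between W and C; checking each against the conditioning set {K, U}:
Path 1: W → U ← S → K ← C
  U is a collider and U is conditioned on, which opens it; S is a fork and S is not conditioned on; K is a collider and K is conditioned on, which opens it — no node blocks this path, so it is active.
Path 2: W → K ← C
  K is a collider and K is conditioned on, which opens it — no node blocks this path, so it is active.
Since the path W → U ← S → K ← C is active, W and C are not d-separated given {K, U}.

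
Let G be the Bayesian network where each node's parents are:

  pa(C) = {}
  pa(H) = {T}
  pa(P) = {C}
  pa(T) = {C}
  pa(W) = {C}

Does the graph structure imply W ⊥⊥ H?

There is one path between W and H:
Path 1: W ← C → T → H
  C is a fork and C is not conditioned on; T is a chain and T is not conditioned on — no node blocks this path, so it is active.
At least one path is unblocked, so d-separation fails.

No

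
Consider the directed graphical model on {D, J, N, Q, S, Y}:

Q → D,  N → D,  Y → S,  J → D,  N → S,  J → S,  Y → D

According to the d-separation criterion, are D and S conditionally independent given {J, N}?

3 paths connect D and S; each must be blocked for d-separation to hold:
Path 1: D ← N → S
  N is a fork here and N is conditioned on, so the path is blocked at N.
Path 2: D ← J → S
  J is a fork here and J is conditioned on, so the path is blocked at J.
Path 3: D ← Y → S
  Y is a fork and Y is not conditioned on — no node blocks this path, so it is active.
At least one path is unblocked, so d-separation fails.

No — D and S are not d-separated given {J, N}.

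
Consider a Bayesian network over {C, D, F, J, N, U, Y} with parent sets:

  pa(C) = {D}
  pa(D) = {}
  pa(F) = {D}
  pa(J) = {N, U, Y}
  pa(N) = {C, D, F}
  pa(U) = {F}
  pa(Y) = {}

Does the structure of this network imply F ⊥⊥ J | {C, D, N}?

There are 4 undirected paths between F and J; checking each against the conditioning set {C, D, N}:
Path 1: F ← D → N → J
  D is a fork here and D is conditioned on, so the path is blocked at D.
Path 2: F ← D → C → N → J
  D is a fork here and D is conditioned on, so the path is blocked at D.
Path 3: F → N → J
  N is a chain here and N is conditioned on, so the path is blocked at N.
Path 4: F → U → J
  U is a chain and U is not conditioned on — no node blocks this path, so it is active.
Because an active path exists, F and J are not d-separated.

No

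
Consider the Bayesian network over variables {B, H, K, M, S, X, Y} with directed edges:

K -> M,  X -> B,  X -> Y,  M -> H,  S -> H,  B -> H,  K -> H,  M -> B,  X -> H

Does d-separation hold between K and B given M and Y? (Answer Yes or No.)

Enumerating the 6 paths from K to B and testing each for blocking by {M, Y}:
Path 1: K → M → H ← X → B
  M is a chain here and M is conditioned on, so the path is blocked at M.
Path 2: K → M → H ← B
  M is a chain here and M is conditioned on, so the path is blocked at M.
Path 3: K → M → B
  M is a chain here and M is conditioned on, so the path is blocked at M.
Path 4: K → H ← M → B
  H is a collider here and neither H nor any of its descendants is conditioned on, so the collider stays closed — the path is blocked at H.
Path 5: K → H ← X → B
  H is a collider here and neither H nor any of its descendants is conditioned on, so the collider stays closed — the path is blocked at H.
Path 6: K → H ← B
  H is a collider here and neither H nor any of its descendants is conditioned on, so the collider stays closed — the path is blocked at H.
Since every path is blocked, d-separation holds.

Yes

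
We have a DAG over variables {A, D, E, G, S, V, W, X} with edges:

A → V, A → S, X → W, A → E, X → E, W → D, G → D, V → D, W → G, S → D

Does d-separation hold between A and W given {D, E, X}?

There are 5 undirected paths between A and W; checking each against the conditioning set {D, E, X}:
  1. A → S → D ← W — S:chain[open]; D:collider[open] ⇒ active
  2. A → S → D ← G ← W — S:chain[open]; D:collider[open]; G:chain[open] ⇒ active
  3. A → E ← X → W — E:collider[open]; X:fork[blocks] ⇒ blocked
  4. A → V → D ← W — V:chain[open]; D:collider[open] ⇒ active
  5. A → V → D ← G ← W — V:chain[open]; D:collider[open]; G:chain[open] ⇒ active
Because an active path exists, A and W are not d-separated.

No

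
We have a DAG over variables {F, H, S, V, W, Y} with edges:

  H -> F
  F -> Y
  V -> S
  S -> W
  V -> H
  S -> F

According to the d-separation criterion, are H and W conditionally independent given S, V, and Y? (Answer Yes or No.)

Yes — H and W are d-separated given {S, V, Y}.

2 paths connect H and W; each must be blocked for d-separation to hold:
Path 1: H → F ← S → W
  S is a fork here and S is conditioned on, so the path is blocked at S.
Path 2: H ← V → S → W
  V is a fork here and V is conditioned on, so the path is blocked at V.
Since every path is blocked, d-separation holds.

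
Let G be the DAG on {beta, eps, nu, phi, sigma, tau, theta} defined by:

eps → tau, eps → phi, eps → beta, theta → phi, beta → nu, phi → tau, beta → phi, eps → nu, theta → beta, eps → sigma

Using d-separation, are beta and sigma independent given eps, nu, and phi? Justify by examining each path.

Yes

There are 6 undirected paths between beta and sigma; checking each against the conditioning set {eps, nu, phi}:
  1. beta → phi → tau ← eps → sigma — phi:chain[blocks]; tau:collider[blocks]; eps:fork[blocks] ⇒ blocked
  2. beta → phi ← eps → sigma — phi:collider[open]; eps:fork[blocks] ⇒ blocked
  3. beta → nu ← eps → sigma — nu:collider[open]; eps:fork[blocks] ⇒ blocked
  4. beta ← eps → sigma — eps:fork[blocks] ⇒ blocked
  5. beta ← theta → phi → tau ← eps → sigma — theta:fork[open]; phi:chain[blocks]; tau:collider[blocks]; eps:fork[blocks] ⇒ blocked
  6. beta ← theta → phi ← eps → sigma — theta:fork[open]; phi:collider[open]; eps:fork[blocks] ⇒ blocked
All paths are blocked; beta ⊥ sigma | {eps, nu, phi} holds.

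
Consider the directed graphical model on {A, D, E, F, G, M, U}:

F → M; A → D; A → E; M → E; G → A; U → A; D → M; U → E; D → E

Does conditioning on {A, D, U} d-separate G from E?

We examine all 4 paths between G and E:
  1. G → A → D → M → E — A:chain[blocks]; D:chain[blocks]; M:chain[open] ⇒ blocked
  2. G → A → D → E — A:chain[blocks]; D:chain[blocks] ⇒ blocked
  3. G → A → E — A:chain[blocks] ⇒ blocked
  4. G → A ← U → E — A:collider[open]; U:fork[blocks] ⇒ blocked
Every path is blocked, so G and E are d-separated given {A, D, U}.

Yes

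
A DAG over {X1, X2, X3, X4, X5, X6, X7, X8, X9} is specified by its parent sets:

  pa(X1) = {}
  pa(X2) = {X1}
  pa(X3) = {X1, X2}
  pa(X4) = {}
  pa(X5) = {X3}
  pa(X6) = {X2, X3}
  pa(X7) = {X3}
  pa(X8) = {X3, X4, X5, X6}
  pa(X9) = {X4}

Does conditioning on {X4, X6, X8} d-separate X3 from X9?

Yes — X3 and X9 are d-separated given {X4, X6, X8}.

Enumerating the 5 paths from X3 to X9 and testing each for blocking by {X4, X6, X8}:
Path 1: X3 ← X2 → X6 → X8 ← X4 → X9
  X6 is a chain here and X6 is conditioned on, so the path is blocked at X6.
Path 2: X3 → X5 → X8 ← X4 → X9
  X4 is a fork here and X4 is conditioned on, so the path is blocked at X4.
Path 3: X3 → X8 ← X4 → X9
  X4 is a fork here and X4 is conditioned on, so the path is blocked at X4.
Path 4: X3 ← X1 → X2 → X6 → X8 ← X4 → X9
  X6 is a chain here and X6 is conditioned on, so the path is blocked at X6.
Path 5: X3 → X6 → X8 ← X4 → X9
  X6 is a chain here and X6 is conditioned on, so the path is blocked at X6.
Every path is blocked, so X3 and X9 are d-separated given {X4, X6, X8}.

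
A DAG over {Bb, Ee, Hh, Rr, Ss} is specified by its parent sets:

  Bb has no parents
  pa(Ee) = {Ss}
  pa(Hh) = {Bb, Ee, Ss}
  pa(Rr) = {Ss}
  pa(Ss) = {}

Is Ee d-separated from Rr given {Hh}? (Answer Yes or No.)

Enumerating the 2 paths from Ee to Rr and testing each for blocking by {Hh}:
  1. Ee → Hh ← Ss → Rr — Hh:collider[open]; Ss:fork[open] ⇒ active
  2. Ee ← Ss → Rr — Ss:fork[open] ⇒ active
Because an active path exists, Ee and Rr are not d-separated.

No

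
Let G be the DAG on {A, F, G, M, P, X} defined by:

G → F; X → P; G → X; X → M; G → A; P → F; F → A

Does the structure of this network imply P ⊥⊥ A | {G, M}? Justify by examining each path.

No

There are 4 undirected paths between P and A; checking each against the conditioning set {G, M}:
Path 1: P ← X ← G → A
  G is a fork here and G is conditioned on, so the path is blocked at G.
Path 2: P ← X ← G → F → A
  G is a fork here and G is conditioned on, so the path is blocked at G.
Path 3: P → F → A
  F is a chain and F is not conditioned on — no node blocks this path, so it is active.
Path 4: P → F ← G → A
  F is a collider here and neither F nor any of its descendants is conditioned on, so the collider stays closed — the path is blocked at F.
Since the path P → F → A is active, P and A are not d-separated given {G, M}.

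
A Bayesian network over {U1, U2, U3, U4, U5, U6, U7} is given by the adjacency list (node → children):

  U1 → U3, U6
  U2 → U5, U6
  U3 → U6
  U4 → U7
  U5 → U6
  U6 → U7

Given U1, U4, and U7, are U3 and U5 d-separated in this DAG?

We examine all 4 paths between U3 and U5:
  1. U3 → U6 ← U5 — U6:collider[open] ⇒ active
  2. U3 → U6 ← U2 → U5 — U6:collider[open]; U2:fork[open] ⇒ active
  3. U3 ← U1 → U6 ← U5 — U1:fork[blocks]; U6:collider[open] ⇒ blocked
  4. U3 ← U1 → U6 ← U2 → U5 — U1:fork[blocks]; U6:collider[open]; U2:fork[open] ⇒ blocked
Since the path U3 → U6 ← U5 is active, U3 and U5 are not d-separated given {U1, U4, U7}.

No — U3 and U5 are not d-separated given {U1, U4, U7}.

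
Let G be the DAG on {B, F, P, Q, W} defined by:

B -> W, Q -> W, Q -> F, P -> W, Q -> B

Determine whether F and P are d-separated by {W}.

No — F and P are not d-separated given {W}.

We examine all 2 paths between F and P:
Path 1: F ← Q → B → W ← P
  Q is a fork and Q is not conditioned on; B is a chain and B is not conditioned on; W is a collider and W is conditioned on, which opens it — no node blocks this path, so it is active.
Path 2: F ← Q → W ← P
  Q is a fork and Q is not conditioned on; W is a collider and W is conditioned on, which opens it — no node blocks this path, so it is active.
Because an active path exists, F and P are not d-separated.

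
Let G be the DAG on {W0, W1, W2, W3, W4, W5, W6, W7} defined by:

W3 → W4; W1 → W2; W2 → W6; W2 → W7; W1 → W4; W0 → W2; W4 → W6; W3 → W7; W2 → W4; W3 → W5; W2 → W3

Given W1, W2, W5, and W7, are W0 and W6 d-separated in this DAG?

Yes — W0 and W6 are d-separated given {W1, W2, W5, W7}.

Enumerating the 5 paths from W0 to W6 and testing each for blocking by {W1, W2, W5, W7}:
Path 1: W0 → W2 ← W1 → W4 → W6
  W1 is a fork here and W1 is conditioned on, so the path is blocked at W1.
Path 2: W0 → W2 → W7 ← W3 → W4 → W6
  W2 is a chain here and W2 is conditioned on, so the path is blocked at W2.
Path 3: W0 → W2 → W4 → W6
  W2 is a chain here and W2 is conditioned on, so the path is blocked at W2.
Path 4: W0 → W2 → W6
  W2 is a chain here and W2 is conditioned on, so the path is blocked at W2.
Path 5: W0 → W2 → W3 → W4 → W6
  W2 is a chain here and W2 is conditioned on, so the path is blocked at W2.
Since every path is blocked, d-separation holds.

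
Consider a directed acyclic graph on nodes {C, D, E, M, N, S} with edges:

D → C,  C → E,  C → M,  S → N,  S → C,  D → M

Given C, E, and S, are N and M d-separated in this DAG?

Yes

There are 2 undirected paths between N and M; checking each against the conditioning set {C, E, S}:
  1. N ← S → C ← D → M — S:fork[blocks]; C:collider[open]; D:fork[open] ⇒ blocked
  2. N ← S → C → M — S:fork[blocks]; C:chain[blocks] ⇒ blocked
All paths are blocked; N ⊥ M | {C, E, S} holds.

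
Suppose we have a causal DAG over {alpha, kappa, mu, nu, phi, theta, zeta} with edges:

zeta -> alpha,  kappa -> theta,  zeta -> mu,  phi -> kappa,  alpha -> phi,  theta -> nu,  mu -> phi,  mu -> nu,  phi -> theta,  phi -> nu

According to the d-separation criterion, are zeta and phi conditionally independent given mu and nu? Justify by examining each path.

There are 5 undirected paths between zeta and phi; checking each against the conditioning set {mu, nu}:
Path 1: zeta → alpha → phi
  alpha is a chain and alpha is not conditioned on — no node blocks this path, so it is active.
Path 2: zeta → mu → nu ← phi
  mu is a chain here and mu is conditioned on, so the path is blocked at mu.
Path 3: zeta → mu → nu ← theta ← kappa ← phi
  mu is a chain here and mu is conditioned on, so the path is blocked at mu.
Path 4: zeta → mu → nu ← theta ← phi
  mu is a chain here and mu is conditioned on, so the path is blocked at mu.
Path 5: zeta → mu → phi
  mu is a chain here and mu is conditioned on, so the path is blocked at mu.
Since the path zeta → alpha → phi is active, zeta and phi are not d-separated given {mu, nu}.

No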